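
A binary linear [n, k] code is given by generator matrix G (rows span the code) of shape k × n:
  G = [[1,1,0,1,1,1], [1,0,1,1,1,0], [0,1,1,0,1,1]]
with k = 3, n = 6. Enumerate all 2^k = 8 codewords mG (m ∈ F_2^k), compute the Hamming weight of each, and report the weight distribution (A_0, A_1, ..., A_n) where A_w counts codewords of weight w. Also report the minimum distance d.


Weight distribution: A_0 = 1, A_1 = 1, A_3 = 2, A_4 = 3, A_5 = 1. Minimum distance d = 1.

Enumerate all 2^3 = 8 messages m ∈ F_2^3.
For each, compute codeword c = mG in F_2^6, then tally its weight.
  m = 000 → c = 000000, weight = 0.
  m = 100 → c = 110111, weight = 5.
  m = 010 → c = 101110, weight = 4.
  m = 110 → c = 011001, weight = 3.
  m = 001 → c = 011011, weight = 4.
  m = 101 → c = 101100, weight = 3.
  m = 011 → c = 110101, weight = 4.
  m = 111 → c = 000010, weight = 1.
Tally weights:
  weight 0: 1 codewords.
  weight 1: 1 codewords.
  weight 3: 2 codewords.
  weight 4: 3 codewords.
  weight 5: 1 codewords.
Minimum distance d = smallest w > 0 with A_w > 0 = 1.
Sanity: Σ A_w = 8 = 2^3 = 8 ✓.


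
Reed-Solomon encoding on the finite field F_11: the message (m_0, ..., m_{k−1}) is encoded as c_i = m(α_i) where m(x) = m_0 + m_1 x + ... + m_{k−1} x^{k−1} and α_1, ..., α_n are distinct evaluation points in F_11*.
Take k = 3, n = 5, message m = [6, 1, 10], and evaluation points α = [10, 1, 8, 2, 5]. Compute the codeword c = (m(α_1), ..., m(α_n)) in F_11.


c = [4, 6, 5, 4, 8]

Message polynomial: m(x) = 6 + 1·x + 10·x^2 (mod 11).
For each evaluation point α_i, compute m(α_i) mod 11:
  α_1 = 10: Horner steps 10 → 2 → 4, so m(10) = 4.
  α_2 = 1: Horner steps 10 → 0 → 6, so m(1) = 6.
  α_3 = 8: Horner steps 10 → 4 → 5, so m(8) = 5.
  α_4 = 2: Horner steps 10 → 10 → 4, so m(2) = 4.
  α_5 = 5: Horner steps 10 → 7 → 8, so m(5) = 8.
Codeword c = [4, 6, 5, 4, 8] ∈ F_11^5.


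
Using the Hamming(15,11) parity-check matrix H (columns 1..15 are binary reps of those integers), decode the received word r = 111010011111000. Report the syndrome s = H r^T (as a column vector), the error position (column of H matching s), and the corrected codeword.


s = (1, 0, 0, 1)^T, error position = 9, corrected codeword c = 111010010111000

Compute s = H r^T mod 2 one row at a time:
  s_1 = 1 + 1 + 1 + 1 + 1 + 0 + 0 + 0 = 5 ≡ 1 (mod 2).
  s_2 = 0 + 1 + 0 + 0 + 1 + 0 + 0 + 0 = 2 ≡ 0 (mod 2).
  s_3 = 1 + 1 + 0 + 0 + 1 + 1 + 0 + 0 = 4 ≡ 0 (mod 2).
  s_4 = 1 + 1 + 1 + 0 + 1 + 1 + 0 + 0 = 5 ≡ 1 (mod 2).
s = (1, 0, 0, 1)^T — this equals column 9 of H (binary 1001), so error is at position 9.
Correct: flip bit 9 of r = 111010011111000 to get c = 111010010111000.


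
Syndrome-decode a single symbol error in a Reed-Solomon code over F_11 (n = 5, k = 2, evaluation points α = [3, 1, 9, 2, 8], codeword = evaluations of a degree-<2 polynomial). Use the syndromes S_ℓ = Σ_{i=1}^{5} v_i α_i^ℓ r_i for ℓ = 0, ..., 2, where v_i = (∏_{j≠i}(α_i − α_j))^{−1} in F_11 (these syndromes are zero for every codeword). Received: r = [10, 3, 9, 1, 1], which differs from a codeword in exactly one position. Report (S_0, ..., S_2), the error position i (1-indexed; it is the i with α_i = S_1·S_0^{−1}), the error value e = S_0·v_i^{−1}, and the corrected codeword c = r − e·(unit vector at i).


S = (10, 3, 2), error at position 5, error magnitude e = 1, c = [10, 3, 9, 1, 0].

Step 1: column multipliers v_i = (∏_{j≠i}(α_i − α_j))^{−1} mod 11.
  i = 1 (α = 3): (3−1)(3−9)(3−2)(3−8) = 2·(−6)·1·(−5) = 60 ≡ 5, so v_1 = 5^{−1} = 9 (mod 11).
  i = 2 (α = 1): (1−3)(1−9)(1−2)(1−8) = (−2)·(−8)·(−1)·(−7) = 112 ≡ 2, so v_2 = 2^{−1} = 6 (mod 11).
  i = 3 (α = 9): (9−3)(9−1)(9−2)(9−8) = 6·8·7·1 = 336 ≡ 6, so v_3 = 6^{−1} = 2 (mod 11).
  i = 4 (α = 2): (2−3)(2−1)(2−9)(2−8) = (−1)·1·(−7)·(−6) = −42 ≡ 2, so v_4 = 2^{−1} = 6 (mod 11).
  i = 5 (α = 8): (8−3)(8−1)(8−9)(8−2) = 5·7·(−1)·6 = −210 ≡ 10, so v_5 = 10^{−1} = 10 (mod 11).
  v = [9, 6, 2, 6, 10].
Step 2: syndromes of r = [10, 3, 9, 1, 1] (all sums mod 11).
  S_0 = Σ v_i r_i = 9·10 + 6·3 + 2·9 + 6·1 + 10·1 = 142 ≡ 10.
  S_1 = Σ v_i α_i r_i = 9·3·10 + 6·1·3 + 2·9·9 + 6·2·1 + 10·8·1 = 542 ≡ 3.
  α_i^2 mod 11 = [9, 1, 4, 4, 9].
  S_2 = Σ v_i α_i^2 r_i = 9·9·10 + 6·1·3 + 2·4·9 + 6·4·1 + 10·9·1 = 1014 ≡ 2.
  S = (10, 3, 2) ≠ 0, so r is not a codeword (an error is present).
Step 3: locate the error. For a single error e at position i, S_ℓ = v_i·e·α_i^ℓ, so α_err = S_1/S_0.
  S_0^{−1} = 10^{−1} = 10 (mod 11), so α_err = 3·10 = 30 ≡ 8 = α_5. Error position i = 5.
  Consistency check: S_2/S_1 = 2·4 = 8 ≡ 8 = α_err ✓ (single-error assumption holds).
Step 4: error magnitude e = S_0/v_5 = S_0·∏_{j≠5}(α_5 − α_j) = 10·10 = 100 ≡ 1 (mod 11).
Step 5: correct position 5: c_5 = r_5 − e = 1 − 1 ≡ 0 (mod 11). Hence c = [10, 3, 9, 1, 0].
  Check: interpolating c through the α_i gives m(x) = 5 + 9·x (degree < 2) with m(α_i) = c_i for every i, so c is indeed a codeword.


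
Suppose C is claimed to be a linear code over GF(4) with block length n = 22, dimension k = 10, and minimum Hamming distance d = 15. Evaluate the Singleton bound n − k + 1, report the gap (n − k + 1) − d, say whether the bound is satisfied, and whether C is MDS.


Singleton RHS = n − k + 1 = 13, slack = -2, bound violated (no such code; not MDS).

Singleton bound: d ≤ n − k + 1.
Here n = 22, k = 10, so n − k + 1 = 13.
Given d = 15, check d ≤ 13: NO.
Slack = (n − k + 1) − d = -2.
The slack is negative: d = 15 exceeds n − k + 1 = 13 by 2, so the Singleton bound is violated and no linear [22, 10, 15]_4 code can exist. In particular it is not MDS (MDS requires d = n − k + 1 exactly).
Description: the claimed parameters are [22, 10, 15]_4; such a code would be impossible (violates the Singleton bound).


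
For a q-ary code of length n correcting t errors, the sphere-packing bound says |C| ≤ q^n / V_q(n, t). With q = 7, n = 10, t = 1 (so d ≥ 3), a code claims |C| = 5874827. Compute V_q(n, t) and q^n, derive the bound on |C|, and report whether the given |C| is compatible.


V_q(n, t) = 61, q^n = 282475249, Hamming bound = 4630741, |C| = 5874827 > bound (violated).

Step 1: Compute V_q(n, t) = Σ_{j=0}^1 C(n, j) (q−1)^j.
  j = 0: C(10,0)·(6)^0 = 1·1 = 1.
  j = 1: C(10,1)·(6)^1 = 10·6 = 60.
  V_q(n, t) = 1 + 60 = 61.
Step 2: q^n = 7^10 = 282475249.
Step 3: Hamming bound ⌊q^n / V_q(n,t)⌋ = ⌊282475249/61⌋ = 4630741.
Step 4: Compare |C| = 5874827 to 4630741: violated.
The claimed |C| lies above the Hamming bound, so no 7-ary code of length 10 with d ≥ 3 can have 5874827 codewords.


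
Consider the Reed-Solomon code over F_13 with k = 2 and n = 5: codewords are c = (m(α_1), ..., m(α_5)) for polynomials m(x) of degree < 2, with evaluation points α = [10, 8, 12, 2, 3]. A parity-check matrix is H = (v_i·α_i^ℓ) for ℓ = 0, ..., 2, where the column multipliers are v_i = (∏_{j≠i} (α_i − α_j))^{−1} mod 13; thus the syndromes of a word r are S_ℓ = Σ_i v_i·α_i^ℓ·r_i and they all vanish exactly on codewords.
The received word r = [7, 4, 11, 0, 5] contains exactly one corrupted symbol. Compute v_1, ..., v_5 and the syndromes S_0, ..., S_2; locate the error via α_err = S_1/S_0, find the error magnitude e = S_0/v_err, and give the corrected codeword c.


S = (11, 6, 8), error at position 1, error magnitude e = 6, c = [1, 4, 11, 0, 5].

Step 1: column multipliers v_i = (∏_{j≠i}(α_i − α_j))^{−1} mod 13.
  i = 1 (α = 10): (10−8)(10−12)(10−2)(10−3) = 2·(−2)·8·7 = −224 ≡ 10, so v_1 = 10^{−1} = 4 (mod 13).
  i = 2 (α = 8): (8−10)(8−12)(8−2)(8−3) = (−2)·(−4)·6·5 = 240 ≡ 6, so v_2 = 6^{−1} = 11 (mod 13).
  i = 3 (α = 12): (12−10)(12−8)(12−2)(12−3) = 2·4·10·9 = 720 ≡ 5, so v_3 = 5^{−1} = 8 (mod 13).
  i = 4 (α = 2): (2−10)(2−8)(2−12)(2−3) = (−8)·(−6)·(−10)·(−1) = 480 ≡ 12, so v_4 = 12^{−1} = 12 (mod 13).
  i = 5 (α = 3): (3−10)(3−8)(3−12)(3−2) = (−7)·(−5)·(−9)·1 = −315 ≡ 10, so v_5 = 10^{−1} = 4 (mod 13).
  v = [4, 11, 8, 12, 4].
Step 2: syndromes of r = [7, 4, 11, 0, 5] (all sums mod 13).
  S_0 = Σ v_i r_i = 4·7 + 11·4 + 8·11 + 12·0 + 4·5 = 180 ≡ 11.
  S_1 = Σ v_i α_i r_i = 4·10·7 + 11·8·4 + 8·12·11 + 12·2·0 + 4·3·5 = 1748 ≡ 6.
  α_i^2 mod 13 = [9, 12, 1, 4, 9].
  S_2 = Σ v_i α_i^2 r_i = 4·9·7 + 11·12·4 + 8·1·11 + 12·4·0 + 4·9·5 = 1048 ≡ 8.
  S = (11, 6, 8) ≠ 0, so r is not a codeword (an error is present).
Step 3: locate the error. For a single error e at position i, S_ℓ = v_i·e·α_i^ℓ, so α_err = S_1/S_0.
  S_0^{−1} = 11^{−1} = 6 (mod 13), so α_err = 6·6 = 36 ≡ 10 = α_1. Error position i = 1.
  Consistency check: S_2/S_1 = 8·11 = 88 ≡ 10 = α_err ✓ (single-error assumption holds).
Step 4: error magnitude e = S_0/v_1 = S_0·∏_{j≠1}(α_1 − α_j) = 11·10 = 110 ≡ 6 (mod 13).
Step 5: correct position 1: c_1 = r_1 − e = 7 − 6 ≡ 1 (mod 13). Hence c = [1, 4, 11, 0, 5].
  Check: interpolating c through the α_i gives m(x) = 3 + 5·x (degree < 2) with m(α_i) = c_i for every i, so c is indeed a codeword.


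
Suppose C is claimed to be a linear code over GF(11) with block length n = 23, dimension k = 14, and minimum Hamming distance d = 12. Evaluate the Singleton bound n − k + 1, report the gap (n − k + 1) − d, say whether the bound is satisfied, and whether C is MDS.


Singleton RHS = n − k + 1 = 10, slack = -2, bound violated (no such code; not MDS).

Singleton bound: d ≤ n − k + 1.
Here n = 23, k = 14, so n − k + 1 = 10.
Given d = 12, check d ≤ 10: NO.
Slack = (n − k + 1) − d = -2.
The slack is negative: d = 12 exceeds n − k + 1 = 10 by 2, so the Singleton bound is violated and no linear [23, 14, 12]_11 code can exist. In particular it is not MDS (MDS requires d = n − k + 1 exactly).
Description: the claimed parameters are [23, 14, 12]_11; such a code would be impossible (violates the Singleton bound).


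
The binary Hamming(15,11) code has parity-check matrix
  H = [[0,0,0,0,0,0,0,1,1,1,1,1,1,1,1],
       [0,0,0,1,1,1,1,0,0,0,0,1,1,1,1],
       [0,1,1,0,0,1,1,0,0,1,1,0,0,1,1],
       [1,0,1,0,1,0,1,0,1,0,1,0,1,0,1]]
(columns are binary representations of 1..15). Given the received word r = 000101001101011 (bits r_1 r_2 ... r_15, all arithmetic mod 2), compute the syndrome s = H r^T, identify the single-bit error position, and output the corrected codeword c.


s = (1, 1, 0, 0)^T, error position = 12, corrected codeword c = 000101001100011

Compute s = H r^T mod 2 one row at a time:
  s_1 = 0 + 1 + 1 + 0 + 1 + 0 + 1 + 1 = 5 ≡ 1 (mod 2).
  s_2 = 1 + 0 + 1 + 0 + 1 + 0 + 1 + 1 = 5 ≡ 1 (mod 2).
  s_3 = 0 + 0 + 1 + 0 + 1 + 0 + 1 + 1 = 4 ≡ 0 (mod 2).
  s_4 = 0 + 0 + 0 + 0 + 1 + 0 + 0 + 1 = 2 ≡ 0 (mod 2).
s = (1, 1, 0, 0)^T — this equals column 12 of H (binary 1100), so error is at position 12.
Correct: flip bit 12 of r = 000101001101011 to get c = 000101001100011.


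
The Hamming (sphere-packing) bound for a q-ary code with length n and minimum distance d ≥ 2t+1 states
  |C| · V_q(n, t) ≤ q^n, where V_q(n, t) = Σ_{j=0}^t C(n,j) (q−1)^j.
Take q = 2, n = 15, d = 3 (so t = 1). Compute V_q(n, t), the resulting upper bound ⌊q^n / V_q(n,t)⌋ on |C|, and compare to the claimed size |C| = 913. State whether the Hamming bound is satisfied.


V_q(n, t) = 16, q^n = 32768, Hamming bound = 2048, |C| = 913 ≤ bound (satisfied).

Step 1: Compute V_q(n, t) = Σ_{j=0}^1 C(n, j) (q−1)^j.
  j = 0: C(15,0)·(1)^0 = 1·1 = 1.
  j = 1: C(15,1)·(1)^1 = 15·1 = 15.
  V_q(n, t) = 1 + 15 = 16.
Step 2: q^n = 2^15 = 32768.
Step 3: Hamming bound ⌊q^n / V_q(n,t)⌋ = ⌊32768/16⌋ = 2048.
Step 4: Compare |C| = 913 to 2048: satisfied.
The claimed |C| lies below the Hamming bound.


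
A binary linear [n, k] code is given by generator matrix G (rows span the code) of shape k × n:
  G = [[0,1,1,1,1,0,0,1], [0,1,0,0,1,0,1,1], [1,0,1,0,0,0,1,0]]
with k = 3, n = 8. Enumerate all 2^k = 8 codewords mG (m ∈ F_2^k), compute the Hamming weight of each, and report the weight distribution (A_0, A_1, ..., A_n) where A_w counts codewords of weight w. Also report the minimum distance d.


Weight distribution: A_0 = 1, A_2 = 1, A_3 = 2, A_4 = 1, A_5 = 2, A_6 = 1. Minimum distance d = 2.

Enumerate all 2^3 = 8 messages m ∈ F_2^3.
For each, compute codeword c = mG in F_2^8, then tally its weight.
  m = 000 → c = 00000000, weight = 0.
  m = 100 → c = 01111001, weight = 5.
  m = 010 → c = 01001011, weight = 4.
  m = 110 → c = 00110010, weight = 3.
  m = 001 → c = 10100010, weight = 3.
  m = 101 → c = 11011011, weight = 6.
  m = 011 → c = 11101001, weight = 5.
  m = 111 → c = 10010000, weight = 2.
Tally weights:
  weight 0: 1 codewords.
  weight 2: 1 codewords.
  weight 3: 2 codewords.
  weight 4: 1 codewords.
  weight 5: 2 codewords.
  weight 6: 1 codewords.
Minimum distance d = smallest w > 0 with A_w > 0 = 2.
Sanity: Σ A_w = 8 = 2^3 = 8 ✓.


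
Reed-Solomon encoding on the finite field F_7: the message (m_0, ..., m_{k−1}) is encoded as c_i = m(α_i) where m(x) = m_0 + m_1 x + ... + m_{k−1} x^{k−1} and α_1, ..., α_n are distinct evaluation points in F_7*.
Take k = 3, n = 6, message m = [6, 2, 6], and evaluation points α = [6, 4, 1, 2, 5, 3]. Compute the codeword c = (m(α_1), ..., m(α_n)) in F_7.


c = [3, 5, 0, 6, 5, 3]

Message polynomial: m(x) = 6 + 2·x + 6·x^2 (mod 7).
For each evaluation point α_i, compute m(α_i) mod 7:
  α_1 = 6: Horner steps 6 → 3 → 3, so m(6) = 3.
  α_2 = 4: Horner steps 6 → 5 → 5, so m(4) = 5.
  α_3 = 1: Horner steps 6 → 1 → 0, so m(1) = 0.
  α_4 = 2: Horner steps 6 → 0 → 6, so m(2) = 6.
  α_5 = 5: Horner steps 6 → 4 → 5, so m(5) = 5.
  α_6 = 3: Horner steps 6 → 6 → 3, so m(3) = 3.
Codeword c = [3, 5, 0, 6, 5, 3] ∈ F_7^6.


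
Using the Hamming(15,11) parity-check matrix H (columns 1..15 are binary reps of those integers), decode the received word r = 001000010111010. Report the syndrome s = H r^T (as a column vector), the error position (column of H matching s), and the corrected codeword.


s = (1, 0, 0, 0)^T, error position = 8, corrected codeword c = 001000000111010

Compute s = H r^T mod 2 one row at a time:
  s_1 = 1 + 0 + 1 + 1 + 1 + 0 + 1 + 0 = 5 ≡ 1 (mod 2).
  s_2 = 0 + 0 + 0 + 0 + 1 + 0 + 1 + 0 = 2 ≡ 0 (mod 2).
  s_3 = 0 + 1 + 0 + 0 + 1 + 1 + 1 + 0 = 4 ≡ 0 (mod 2).
  s_4 = 0 + 1 + 0 + 0 + 0 + 1 + 0 + 0 = 2 ≡ 0 (mod 2).
s = (1, 0, 0, 0)^T — this equals column 8 of H (binary 1000), so error is at position 8.
Correct: flip bit 8 of r = 001000010111010 to get c = 001000000111010.


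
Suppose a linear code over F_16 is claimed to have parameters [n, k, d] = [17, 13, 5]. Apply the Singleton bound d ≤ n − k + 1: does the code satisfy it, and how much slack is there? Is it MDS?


Singleton RHS = n − k + 1 = 5, slack = 0, bound satisfied, MDS.

Singleton bound: d ≤ n − k + 1.
Here n = 17, k = 13, so n − k + 1 = 5.
Given d = 5, check d ≤ 5: YES.
Slack = (n − k + 1) − d = 0.
The code is MDS (slack = 0).
Description: the claimed parameters are [17, 13, 5]_16; such a code would be MDS (meets Singleton bound).


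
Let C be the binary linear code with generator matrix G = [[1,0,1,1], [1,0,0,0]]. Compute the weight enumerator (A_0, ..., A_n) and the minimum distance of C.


Weight distribution: A_0 = 1, A_1 = 1, A_2 = 1, A_3 = 1. Minimum distance d = 1.

Enumerate all 2^2 = 4 messages m ∈ F_2^2.
For each, compute codeword c = mG in F_2^4, then tally its weight.
  m = 00 → c = 0000, weight = 0.
  m = 10 → c = 1011, weight = 3.
  m = 01 → c = 1000, weight = 1.
  m = 11 → c = 0011, weight = 2.
Tally weights:
  weight 0: 1 codewords.
  weight 1: 1 codewords.
  weight 2: 1 codewords.
  weight 3: 1 codewords.
Minimum distance d = smallest w > 0 with A_w > 0 = 1.
Sanity: Σ A_w = 4 = 2^2 = 4 ✓.


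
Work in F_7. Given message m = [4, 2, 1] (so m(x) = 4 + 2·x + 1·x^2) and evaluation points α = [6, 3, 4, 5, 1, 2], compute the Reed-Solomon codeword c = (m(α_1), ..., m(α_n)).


c = [3, 5, 0, 4, 0, 5]

Message polynomial: m(x) = 4 + 2·x + 1·x^2 (mod 7).
For each evaluation point α_i, compute m(α_i) mod 7:
  α_1 = 6: Horner steps 1 → 1 → 3, so m(6) = 3.
  α_2 = 3: Horner steps 1 → 5 → 5, so m(3) = 5.
  α_3 = 4: Horner steps 1 → 6 → 0, so m(4) = 0.
  α_4 = 5: Horner steps 1 → 0 → 4, so m(5) = 4.
  α_5 = 1: Horner steps 1 → 3 → 0, so m(1) = 0.
  α_6 = 2: Horner steps 1 → 4 → 5, so m(2) = 5.
Codeword c = [3, 5, 0, 4, 0, 5] ∈ F_7^6.


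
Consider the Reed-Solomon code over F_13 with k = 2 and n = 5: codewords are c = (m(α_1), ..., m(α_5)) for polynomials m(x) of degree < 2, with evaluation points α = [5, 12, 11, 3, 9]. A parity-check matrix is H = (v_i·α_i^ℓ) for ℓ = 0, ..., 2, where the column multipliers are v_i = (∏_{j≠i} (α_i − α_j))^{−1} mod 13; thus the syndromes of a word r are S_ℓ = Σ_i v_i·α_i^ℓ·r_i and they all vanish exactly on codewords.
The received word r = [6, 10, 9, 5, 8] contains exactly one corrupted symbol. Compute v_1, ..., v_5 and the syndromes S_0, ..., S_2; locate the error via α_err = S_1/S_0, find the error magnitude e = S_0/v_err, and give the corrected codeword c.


S = (1, 12, 1), error at position 2, error magnitude e = 7, c = [6, 3, 9, 5, 8].

Step 1: column multipliers v_i = (∏_{j≠i}(α_i − α_j))^{−1} mod 13.
  i = 1 (α = 5): (5−12)(5−11)(5−3)(5−9) = (−7)·(−6)·2·(−4) = −336 ≡ 2, so v_1 = 2^{−1} = 7 (mod 13).
  i = 2 (α = 12): (12−5)(12−11)(12−3)(12−9) = 7·1·9·3 = 189 ≡ 7, so v_2 = 7^{−1} = 2 (mod 13).
  i = 3 (α = 11): (11−5)(11−12)(11−3)(11−9) = 6·(−1)·8·2 = −96 ≡ 8, so v_3 = 8^{−1} = 5 (mod 13).
  i = 4 (α = 3): (3−5)(3−12)(3−11)(3−9) = (−2)·(−9)·(−8)·(−6) = 864 ≡ 6, so v_4 = 6^{−1} = 11 (mod 13).
  i = 5 (α = 9): (9−5)(9−12)(9−11)(9−3) = 4·(−3)·(−2)·6 = 144 ≡ 1, so v_5 = 1^{−1} = 1 (mod 13).
  v = [7, 2, 5, 11, 1].
Step 2: syndromes of r = [6, 10, 9, 5, 8] (all sums mod 13).
  S_0 = Σ v_i r_i = 7·6 + 2·10 + 5·9 + 11·5 + 1·8 = 170 ≡ 1.
  S_1 = Σ v_i α_i r_i = 7·5·6 + 2·12·10 + 5·11·9 + 11·3·5 + 1·9·8 = 1182 ≡ 12.
  α_i^2 mod 13 = [12, 1, 4, 9, 3].
  S_2 = Σ v_i α_i^2 r_i = 7·12·6 + 2·1·10 + 5·4·9 + 11·9·5 + 1·3·8 = 1223 ≡ 1.
  S = (1, 12, 1) ≠ 0, so r is not a codeword (an error is present).
Step 3: locate the error. For a single error e at position i, S_ℓ = v_i·e·α_i^ℓ, so α_err = S_1/S_0.
  S_0^{−1} = 1^{−1} = 1 (mod 13), so α_err = 12·1 = 12 ≡ 12 = α_2. Error position i = 2.
  Consistency check: S_2/S_1 = 1·12 = 12 ≡ 12 = α_err ✓ (single-error assumption holds).
Step 4: error magnitude e = S_0/v_2 = S_0·∏_{j≠2}(α_2 − α_j) = 1·7 = 7 ≡ 7 (mod 13).
Step 5: correct position 2: c_2 = r_2 − e = 10 − 7 ≡ 3 (mod 13). Hence c = [6, 3, 9, 5, 8].
  Check: interpolating c through the α_i gives m(x) = 10 + 7·x (degree < 2) with m(α_i) = c_i for every i, so c is indeed a codeword.


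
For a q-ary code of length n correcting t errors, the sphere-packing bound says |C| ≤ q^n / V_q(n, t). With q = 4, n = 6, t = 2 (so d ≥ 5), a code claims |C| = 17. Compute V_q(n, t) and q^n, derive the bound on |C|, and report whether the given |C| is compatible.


V_q(n, t) = 154, q^n = 4096, Hamming bound = 26, |C| = 17 ≤ bound (satisfied).

Step 1: Compute V_q(n, t) = Σ_{j=0}^2 C(n, j) (q−1)^j.
  j = 0: C(6,0)·(3)^0 = 1·1 = 1.
  j = 1: C(6,1)·(3)^1 = 6·3 = 18.
  j = 2: C(6,2)·(3)^2 = 15·9 = 135.
  V_q(n, t) = 1 + 18 + 135 = 154.
Step 2: q^n = 4^6 = 4096.
Step 3: Hamming bound ⌊q^n / V_q(n,t)⌋ = ⌊4096/154⌋ = 26.
Step 4: Compare |C| = 17 to 26: satisfied.
The claimed |C| lies below the Hamming bound.


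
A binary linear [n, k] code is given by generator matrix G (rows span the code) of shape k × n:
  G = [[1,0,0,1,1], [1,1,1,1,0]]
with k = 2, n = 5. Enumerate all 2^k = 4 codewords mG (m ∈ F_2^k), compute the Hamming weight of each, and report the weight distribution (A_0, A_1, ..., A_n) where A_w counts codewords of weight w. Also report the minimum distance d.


Weight distribution: A_0 = 1, A_3 = 2, A_4 = 1. Minimum distance d = 3.

Enumerate all 2^2 = 4 messages m ∈ F_2^2.
For each, compute codeword c = mG in F_2^5, then tally its weight.
  m = 00 → c = 00000, weight = 0.
  m = 10 → c = 10011, weight = 3.
  m = 01 → c = 11110, weight = 4.
  m = 11 → c = 01101, weight = 3.
Tally weights:
  weight 0: 1 codewords.
  weight 3: 2 codewords.
  weight 4: 1 codewords.
Minimum distance d = smallest w > 0 with A_w > 0 = 3.
Sanity: Σ A_w = 4 = 2^2 = 4 ✓.


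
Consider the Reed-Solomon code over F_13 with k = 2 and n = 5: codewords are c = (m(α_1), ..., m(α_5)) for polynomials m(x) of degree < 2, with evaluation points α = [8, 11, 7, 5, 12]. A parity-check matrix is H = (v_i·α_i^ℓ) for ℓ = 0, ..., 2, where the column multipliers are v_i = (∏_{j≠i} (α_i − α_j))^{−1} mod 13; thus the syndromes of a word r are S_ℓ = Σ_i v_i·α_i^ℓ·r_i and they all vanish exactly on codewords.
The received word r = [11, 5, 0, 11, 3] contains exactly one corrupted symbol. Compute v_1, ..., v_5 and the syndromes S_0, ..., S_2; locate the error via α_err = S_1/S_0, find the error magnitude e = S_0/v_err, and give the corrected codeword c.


S = (4, 7, 9), error at position 4, error magnitude e = 7, c = [11, 5, 0, 4, 3].

Step 1: column multipliers v_i = (∏_{j≠i}(α_i − α_j))^{−1} mod 13.
  i = 1 (α = 8): (8−11)(8−7)(8−5)(8−12) = (−3)·1·3·(−4) = 36 ≡ 10, so v_1 = 10^{−1} = 4 (mod 13).
  i = 2 (α = 11): (11−8)(11−7)(11−5)(11−12) = 3·4·6·(−1) = −72 ≡ 6, so v_2 = 6^{−1} = 11 (mod 13).
  i = 3 (α = 7): (7−8)(7−11)(7−5)(7−12) = (−1)·(−4)·2·(−5) = −40 ≡ 12, so v_3 = 12^{−1} = 12 (mod 13).
  i = 4 (α = 5): (5−8)(5−11)(5−7)(5−12) = (−3)·(−6)·(−2)·(−7) = 252 ≡ 5, so v_4 = 5^{−1} = 8 (mod 13).
  i = 5 (α = 12): (12−8)(12−11)(12−7)(12−5) = 4·1·5·7 = 140 ≡ 10, so v_5 = 10^{−1} = 4 (mod 13).
  v = [4, 11, 12, 8, 4].
Step 2: syndromes of r = [11, 5, 0, 11, 3] (all sums mod 13).
  S_0 = Σ v_i r_i = 4·11 + 11·5 + 12·0 + 8·11 + 4·3 = 199 ≡ 4.
  S_1 = Σ v_i α_i r_i = 4·8·11 + 11·11·5 + 12·7·0 + 8·5·11 + 4·12·3 = 1541 ≡ 7.
  α_i^2 mod 13 = [12, 4, 10, 12, 1].
  S_2 = Σ v_i α_i^2 r_i = 4·12·11 + 11·4·5 + 12·10·0 + 8·12·11 + 4·1·3 = 1816 ≡ 9.
  S = (4, 7, 9) ≠ 0, so r is not a codeword (an error is present).
Step 3: locate the error. For a single error e at position i, S_ℓ = v_i·e·α_i^ℓ, so α_err = S_1/S_0.
  S_0^{−1} = 4^{−1} = 10 (mod 13), so α_err = 7·10 = 70 ≡ 5 = α_4. Error position i = 4.
  Consistency check: S_2/S_1 = 9·2 = 18 ≡ 5 = α_err ✓ (single-error assumption holds).
Step 4: error magnitude e = S_0/v_4 = S_0·∏_{j≠4}(α_4 − α_j) = 4·5 = 20 ≡ 7 (mod 13).
Step 5: correct position 4: c_4 = r_4 − e = 11 − 7 ≡ 4 (mod 13). Hence c = [11, 5, 0, 4, 3].
  Check: interpolating c through the α_i gives m(x) = 1 + 11·x (degree < 2) with m(α_i) = c_i for every i, so c is indeed a codeword.


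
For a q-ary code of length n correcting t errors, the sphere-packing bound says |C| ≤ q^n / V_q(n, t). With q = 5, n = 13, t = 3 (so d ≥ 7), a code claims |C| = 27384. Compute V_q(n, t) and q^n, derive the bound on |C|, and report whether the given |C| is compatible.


V_q(n, t) = 19605, q^n = 1220703125, Hamming bound = 62264, |C| = 27384 ≤ bound (satisfied).

Step 1: Compute V_q(n, t) = Σ_{j=0}^3 C(n, j) (q−1)^j.
  j = 0: C(13,0)·(4)^0 = 1·1 = 1.
  j = 1: C(13,1)·(4)^1 = 13·4 = 52.
  j = 2: C(13,2)·(4)^2 = 78·16 = 1248.
  j = 3: C(13,3)·(4)^3 = 286·64 = 18304.
  V_q(n, t) = 1 + 52 + 1248 + 18304 = 19605.
Step 2: q^n = 5^13 = 1220703125.
Step 3: Hamming bound ⌊q^n / V_q(n,t)⌋ = ⌊1220703125/19605⌋ = 62264.
Step 4: Compare |C| = 27384 to 62264: satisfied.
The claimed |C| lies below the Hamming bound.


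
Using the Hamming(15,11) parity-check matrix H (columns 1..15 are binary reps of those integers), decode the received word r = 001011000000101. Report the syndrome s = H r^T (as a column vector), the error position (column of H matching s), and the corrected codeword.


s = (0, 0, 1, 0)^T, error position = 2, corrected codeword c = 011011000000101

Compute s = H r^T mod 2 one row at a time:
  s_1 = 0 + 0 + 0 + 0 + 0 + 1 + 0 + 1 = 2 ≡ 0 (mod 2).
  s_2 = 0 + 1 + 1 + 0 + 0 + 1 + 0 + 1 = 4 ≡ 0 (mod 2).
  s_3 = 0 + 1 + 1 + 0 + 0 + 0 + 0 + 1 = 3 ≡ 1 (mod 2).
  s_4 = 0 + 1 + 1 + 0 + 0 + 0 + 1 + 1 = 4 ≡ 0 (mod 2).
s = (0, 0, 1, 0)^T — this equals column 2 of H (binary 0010), so error is at position 2.
Correct: flip bit 2 of r = 001011000000101 to get c = 011011000000101.


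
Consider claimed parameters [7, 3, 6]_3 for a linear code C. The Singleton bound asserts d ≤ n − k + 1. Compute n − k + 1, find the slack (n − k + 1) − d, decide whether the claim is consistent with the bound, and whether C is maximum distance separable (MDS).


Singleton RHS = n − k + 1 = 5, slack = -1, bound violated (no such code; not MDS).

Singleton bound: d ≤ n − k + 1.
Here n = 7, k = 3, so n − k + 1 = 5.
Given d = 6, check d ≤ 5: NO.
Slack = (n − k + 1) − d = -1.
The slack is negative: d = 6 exceeds n − k + 1 = 5 by 1, so the Singleton bound is violated and no linear [7, 3, 6]_3 code can exist. In particular it is not MDS (MDS requires d = n − k + 1 exactly).
Description: the claimed parameters are [7, 3, 6]_3; such a code would be impossible (violates the Singleton bound).


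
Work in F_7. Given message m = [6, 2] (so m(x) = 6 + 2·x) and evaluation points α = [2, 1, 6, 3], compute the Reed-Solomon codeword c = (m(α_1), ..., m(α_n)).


c = [3, 1, 4, 5]

Message polynomial: m(x) = 6 + 2·x (mod 7).
For each evaluation point α_i, compute m(α_i) mod 7:
  α_1 = 2: Horner steps 2 → 3, so m(2) = 3.
  α_2 = 1: Horner steps 2 → 1, so m(1) = 1.
  α_3 = 6: Horner steps 2 → 4, so m(6) = 4.
  α_4 = 3: Horner steps 2 → 5, so m(3) = 5.
Codeword c = [3, 1, 4, 5] ∈ F_7^4.


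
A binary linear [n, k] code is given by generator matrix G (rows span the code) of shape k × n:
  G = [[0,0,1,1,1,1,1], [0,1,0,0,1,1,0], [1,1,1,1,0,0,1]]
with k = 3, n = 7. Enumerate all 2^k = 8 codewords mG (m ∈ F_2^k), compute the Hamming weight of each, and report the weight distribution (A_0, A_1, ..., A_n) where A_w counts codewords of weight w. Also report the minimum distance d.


Weight distribution: A_0 = 1, A_1 = 1, A_3 = 1, A_4 = 2, A_5 = 2, A_6 = 1. Minimum distance d = 1.

Enumerate all 2^3 = 8 messages m ∈ F_2^3.
For each, compute codeword c = mG in F_2^7, then tally its weight.
  m = 000 → c = 0000000, weight = 0.
  m = 100 → c = 0011111, weight = 5.
  m = 010 → c = 0100110, weight = 3.
  m = 110 → c = 0111001, weight = 4.
  m = 001 → c = 1111001, weight = 5.
  m = 101 → c = 1100110, weight = 4.
  m = 011 → c = 1011111, weight = 6.
  m = 111 → c = 1000000, weight = 1.
Tally weights:
  weight 0: 1 codewords.
  weight 1: 1 codewords.
  weight 3: 1 codewords.
  weight 4: 2 codewords.
  weight 5: 2 codewords.
  weight 6: 1 codewords.
Minimum distance d = smallest w > 0 with A_w > 0 = 1.
Sanity: Σ A_w = 8 = 2^3 = 8 ✓.


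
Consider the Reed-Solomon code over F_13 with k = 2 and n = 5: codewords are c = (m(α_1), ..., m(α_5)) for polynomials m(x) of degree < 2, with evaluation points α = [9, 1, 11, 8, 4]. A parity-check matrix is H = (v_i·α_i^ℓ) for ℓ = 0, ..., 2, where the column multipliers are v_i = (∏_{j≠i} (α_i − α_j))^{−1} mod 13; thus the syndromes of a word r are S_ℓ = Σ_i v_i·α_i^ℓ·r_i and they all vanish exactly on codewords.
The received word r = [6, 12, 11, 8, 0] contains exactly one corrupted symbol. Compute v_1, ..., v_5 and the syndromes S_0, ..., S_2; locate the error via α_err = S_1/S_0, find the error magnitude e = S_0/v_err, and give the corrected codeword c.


S = (4, 6, 9), error at position 4, error magnitude e = 11, c = [6, 12, 11, 10, 0].

Step 1: column multipliers v_i = (∏_{j≠i}(α_i − α_j))^{−1} mod 13.
  i = 1 (α = 9): (9−1)(9−11)(9−8)(9−4) = 8·(−2)·1·5 = −80 ≡ 11, so v_1 = 11^{−1} = 6 (mod 13).
  i = 2 (α = 1): (1−9)(1−11)(1−8)(1−4) = (−8)·(−10)·(−7)·(−3) = 1680 ≡ 3, so v_2 = 3^{−1} = 9 (mod 13).
  i = 3 (α = 11): (11−9)(11−1)(11−8)(11−4) = 2·10·3·7 = 420 ≡ 4, so v_3 = 4^{−1} = 10 (mod 13).
  i = 4 (α = 8): (8−9)(8−1)(8−11)(8−4) = (−1)·7·(−3)·4 = 84 ≡ 6, so v_4 = 6^{−1} = 11 (mod 13).
  i = 5 (α = 4): (4−9)(4−1)(4−11)(4−8) = (−5)·3·(−7)·(−4) = −420 ≡ 9, so v_5 = 9^{−1} = 3 (mod 13).
  v = [6, 9, 10, 11, 3].
Step 2: syndromes of r = [6, 12, 11, 8, 0] (all sums mod 13).
  S_0 = Σ v_i r_i = 6·6 + 9·12 + 10·11 + 11·8 + 3·0 = 342 ≡ 4.
  S_1 = Σ v_i α_i r_i = 6·9·6 + 9·1·12 + 10·11·11 + 11·8·8 + 3·4·0 = 2346 ≡ 6.
  α_i^2 mod 13 = [3, 1, 4, 12, 3].
  S_2 = Σ v_i α_i^2 r_i = 6·3·6 + 9·1·12 + 10·4·11 + 11·12·8 + 3·3·0 = 1712 ≡ 9.
  S = (4, 6, 9) ≠ 0, so r is not a codeword (an error is present).
Step 3: locate the error. For a single error e at position i, S_ℓ = v_i·e·α_i^ℓ, so α_err = S_1/S_0.
  S_0^{−1} = 4^{−1} = 10 (mod 13), so α_err = 6·10 = 60 ≡ 8 = α_4. Error position i = 4.
  Consistency check: S_2/S_1 = 9·11 = 99 ≡ 8 = α_err ✓ (single-error assumption holds).
Step 4: error magnitude e = S_0/v_4 = S_0·∏_{j≠4}(α_4 − α_j) = 4·6 = 24 ≡ 11 (mod 13).
Step 5: correct position 4: c_4 = r_4 − e = 8 − 11 ≡ 10 (mod 13). Hence c = [6, 12, 11, 10, 0].
  Check: interpolating c through the α_i gives m(x) = 3 + 9·x (degree < 2) with m(α_i) = c_i for every i, so c is indeed a codeword.


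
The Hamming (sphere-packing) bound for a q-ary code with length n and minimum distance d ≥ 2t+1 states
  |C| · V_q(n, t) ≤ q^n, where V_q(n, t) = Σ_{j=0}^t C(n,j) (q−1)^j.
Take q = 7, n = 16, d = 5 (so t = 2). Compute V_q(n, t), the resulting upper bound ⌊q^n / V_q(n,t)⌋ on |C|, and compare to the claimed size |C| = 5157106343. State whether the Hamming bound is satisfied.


V_q(n, t) = 4417, q^n = 33232930569601, Hamming bound = 7523869270, |C| = 5157106343 ≤ bound (satisfied).

Step 1: Compute V_q(n, t) = Σ_{j=0}^2 C(n, j) (q−1)^j.
  j = 0: C(16,0)·(6)^0 = 1·1 = 1.
  j = 1: C(16,1)·(6)^1 = 16·6 = 96.
  j = 2: C(16,2)·(6)^2 = 120·36 = 4320.
  V_q(n, t) = 1 + 96 + 4320 = 4417.
Step 2: q^n = 7^16 = 33232930569601.
Step 3: Hamming bound ⌊q^n / V_q(n,t)⌋ = ⌊33232930569601/4417⌋ = 7523869270.
Step 4: Compare |C| = 5157106343 to 7523869270: satisfied.
The claimed |C| lies below the Hamming bound.


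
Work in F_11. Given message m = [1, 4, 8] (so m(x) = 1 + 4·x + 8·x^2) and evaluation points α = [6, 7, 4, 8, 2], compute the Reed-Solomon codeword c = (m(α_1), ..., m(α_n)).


c = [5, 3, 2, 6, 8]

Message polynomial: m(x) = 1 + 4·x + 8·x^2 (mod 11).
For each evaluation point α_i, compute m(α_i) mod 11:
  α_1 = 6: Horner steps 8 → 8 → 5, so m(6) = 5.
  α_2 = 7: Horner steps 8 → 5 → 3, so m(7) = 3.
  α_3 = 4: Horner steps 8 → 3 → 2, so m(4) = 2.
  α_4 = 8: Horner steps 8 → 2 → 6, so m(8) = 6.
  α_5 = 2: Horner steps 8 → 9 → 8, so m(2) = 8.
Codeword c = [5, 3, 2, 6, 8] ∈ F_11^5.


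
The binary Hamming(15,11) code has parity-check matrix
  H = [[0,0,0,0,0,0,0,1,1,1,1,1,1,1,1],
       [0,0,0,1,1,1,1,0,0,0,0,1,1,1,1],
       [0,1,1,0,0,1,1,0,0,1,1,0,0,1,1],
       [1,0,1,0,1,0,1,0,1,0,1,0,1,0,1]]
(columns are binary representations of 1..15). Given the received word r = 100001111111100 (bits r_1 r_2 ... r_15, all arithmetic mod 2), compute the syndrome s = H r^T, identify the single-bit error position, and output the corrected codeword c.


s = (0, 0, 0, 1)^T, error position = 1, corrected codeword c = 000001111111100

Compute s = H r^T mod 2 one row at a time:
  s_1 = 1 + 1 + 1 + 1 + 1 + 1 + 0 + 0 = 6 ≡ 0 (mod 2).
  s_2 = 0 + 0 + 1 + 1 + 1 + 1 + 0 + 0 = 4 ≡ 0 (mod 2).
  s_3 = 0 + 0 + 1 + 1 + 1 + 1 + 0 + 0 = 4 ≡ 0 (mod 2).
  s_4 = 1 + 0 + 0 + 1 + 1 + 1 + 1 + 0 = 5 ≡ 1 (mod 2).
s = (0, 0, 0, 1)^T — this equals column 1 of H (binary 0001), so error is at position 1.
Correct: flip bit 1 of r = 100001111111100 to get c = 000001111111100.


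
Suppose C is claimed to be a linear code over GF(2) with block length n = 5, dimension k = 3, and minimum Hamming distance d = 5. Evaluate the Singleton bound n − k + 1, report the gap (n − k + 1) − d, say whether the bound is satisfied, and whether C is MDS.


Singleton RHS = n − k + 1 = 3, slack = -2, bound violated (no such code; not MDS).

Singleton bound: d ≤ n − k + 1.
Here n = 5, k = 3, so n − k + 1 = 3.
Given d = 5, check d ≤ 3: NO.
Slack = (n − k + 1) − d = -2.
The slack is negative: d = 5 exceeds n − k + 1 = 3 by 2, so the Singleton bound is violated and no linear [5, 3, 5]_2 code can exist. In particular it is not MDS (MDS requires d = n − k + 1 exactly).
Description: the claimed parameters are [5, 3, 5]_2; such a code would be impossible (violates the Singleton bound).


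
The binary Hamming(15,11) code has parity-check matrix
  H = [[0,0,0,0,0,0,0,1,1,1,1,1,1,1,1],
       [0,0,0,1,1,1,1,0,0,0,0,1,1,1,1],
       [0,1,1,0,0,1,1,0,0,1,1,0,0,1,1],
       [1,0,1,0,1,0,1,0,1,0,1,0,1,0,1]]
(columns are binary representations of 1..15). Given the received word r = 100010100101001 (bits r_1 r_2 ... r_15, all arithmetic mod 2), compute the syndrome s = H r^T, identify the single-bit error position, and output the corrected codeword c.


s = (1, 0, 1, 0)^T, error position = 10, corrected codeword c = 100010100001001

Compute s = H r^T mod 2 one row at a time:
  s_1 = 0 + 0 + 1 + 0 + 1 + 0 + 0 + 1 = 3 ≡ 1 (mod 2).
  s_2 = 0 + 1 + 0 + 1 + 1 + 0 + 0 + 1 = 4 ≡ 0 (mod 2).
  s_3 = 0 + 0 + 0 + 1 + 1 + 0 + 0 + 1 = 3 ≡ 1 (mod 2).
  s_4 = 1 + 0 + 1 + 1 + 0 + 0 + 0 + 1 = 4 ≡ 0 (mod 2).
s = (1, 0, 1, 0)^T — this equals column 10 of H (binary 1010), so error is at position 10.
Correct: flip bit 10 of r = 100010100101001 to get c = 100010100001001.


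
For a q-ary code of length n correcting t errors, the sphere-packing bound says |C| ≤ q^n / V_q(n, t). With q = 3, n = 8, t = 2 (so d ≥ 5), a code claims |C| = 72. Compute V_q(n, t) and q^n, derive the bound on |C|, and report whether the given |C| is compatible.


V_q(n, t) = 129, q^n = 6561, Hamming bound = 50, |C| = 72 > bound (violated).

Step 1: Compute V_q(n, t) = Σ_{j=0}^2 C(n, j) (q−1)^j.
  j = 0: C(8,0)·(2)^0 = 1·1 = 1.
  j = 1: C(8,1)·(2)^1 = 8·2 = 16.
  j = 2: C(8,2)·(2)^2 = 28·4 = 112.
  V_q(n, t) = 1 + 16 + 112 = 129.
Step 2: q^n = 3^8 = 6561.
Step 3: Hamming bound ⌊q^n / V_q(n,t)⌋ = ⌊6561/129⌋ = 50.
Step 4: Compare |C| = 72 to 50: violated.
The claimed |C| lies above the Hamming bound, so no 3-ary code of length 8 with d ≥ 5 can have 72 codewords.


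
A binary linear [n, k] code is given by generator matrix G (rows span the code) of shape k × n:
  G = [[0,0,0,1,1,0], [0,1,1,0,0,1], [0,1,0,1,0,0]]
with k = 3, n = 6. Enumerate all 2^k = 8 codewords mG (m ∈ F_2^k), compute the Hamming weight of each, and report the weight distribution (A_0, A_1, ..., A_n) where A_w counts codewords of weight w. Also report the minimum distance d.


Weight distribution: A_0 = 1, A_2 = 3, A_3 = 3, A_5 = 1. Minimum distance d = 2.

Enumerate all 2^3 = 8 messages m ∈ F_2^3.
For each, compute codeword c = mG in F_2^6, then tally its weight.
  m = 000 → c = 000000, weight = 0.
  m = 100 → c = 000110, weight = 2.
  m = 010 → c = 011001, weight = 3.
  m = 110 → c = 011111, weight = 5.
  m = 001 → c = 010100, weight = 2.
  m = 101 → c = 010010, weight = 2.
  m = 011 → c = 001101, weight = 3.
  m = 111 → c = 001011, weight = 3.
Tally weights:
  weight 0: 1 codewords.
  weight 2: 3 codewords.
  weight 3: 3 codewords.
  weight 5: 1 codewords.
Minimum distance d = smallest w > 0 with A_w > 0 = 2.
Sanity: Σ A_w = 8 = 2^3 = 8 ✓.


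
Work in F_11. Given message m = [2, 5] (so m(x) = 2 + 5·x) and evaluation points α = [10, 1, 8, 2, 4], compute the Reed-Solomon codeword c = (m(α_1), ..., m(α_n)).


c = [8, 7, 9, 1, 0]

Message polynomial: m(x) = 2 + 5·x (mod 11).
For each evaluation point α_i, compute m(α_i) mod 11:
  α_1 = 10: Horner steps 5 → 8, so m(10) = 8.
  α_2 = 1: Horner steps 5 → 7, so m(1) = 7.
  α_3 = 8: Horner steps 5 → 9, so m(8) = 9.
  α_4 = 2: Horner steps 5 → 1, so m(2) = 1.
  α_5 = 4: Horner steps 5 → 0, so m(4) = 0.
Codeword c = [8, 7, 9, 1, 0] ∈ F_11^5.


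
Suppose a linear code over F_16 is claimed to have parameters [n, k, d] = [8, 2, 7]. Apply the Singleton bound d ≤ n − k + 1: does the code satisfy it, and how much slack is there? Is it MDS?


Singleton RHS = n − k + 1 = 7, slack = 0, bound satisfied, MDS.

Singleton bound: d ≤ n − k + 1.
Here n = 8, k = 2, so n − k + 1 = 7.
Given d = 7, check d ≤ 7: YES.
Slack = (n − k + 1) − d = 0.
The code is MDS (slack = 0).
Description: the claimed parameters are [8, 2, 7]_16; such a code would be MDS (meets Singleton bound).


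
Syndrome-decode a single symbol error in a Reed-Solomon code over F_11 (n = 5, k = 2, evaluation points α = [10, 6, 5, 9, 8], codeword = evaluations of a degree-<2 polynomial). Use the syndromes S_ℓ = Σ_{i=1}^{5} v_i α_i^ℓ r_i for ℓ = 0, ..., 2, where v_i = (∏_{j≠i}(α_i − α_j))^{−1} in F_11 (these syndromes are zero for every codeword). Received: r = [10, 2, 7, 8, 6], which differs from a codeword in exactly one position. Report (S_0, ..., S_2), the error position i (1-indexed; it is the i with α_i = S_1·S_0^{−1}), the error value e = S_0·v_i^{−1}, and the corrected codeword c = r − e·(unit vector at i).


S = (8, 7, 2), error at position 3, error magnitude e = 7, c = [10, 2, 0, 8, 6].

Step 1: column multipliers v_i = (∏_{j≠i}(α_i − α_j))^{−1} mod 11.
  i = 1 (α = 10): (10−6)(10−5)(10−9)(10−8) = 4·5·1·2 = 40 ≡ 7, so v_1 = 7^{−1} = 8 (mod 11).
  i = 2 (α = 6): (6−10)(6−5)(6−9)(6−8) = (−4)·1·(−3)·(−2) = −24 ≡ 9, so v_2 = 9^{−1} = 5 (mod 11).
  i = 3 (α = 5): (5−10)(5−6)(5−9)(5−8) = (−5)·(−1)·(−4)·(−3) = 60 ≡ 5, so v_3 = 5^{−1} = 9 (mod 11).
  i = 4 (α = 9): (9−10)(9−6)(9−5)(9−8) = (−1)·3·4·1 = −12 ≡ 10, so v_4 = 10^{−1} = 10 (mod 11).
  i = 5 (α = 8): (8−10)(8−6)(8−5)(8−9) = (−2)·2·3·(−1) = 12 ≡ 1, so v_5 = 1^{−1} = 1 (mod 11).
  v = [8, 5, 9, 10, 1].
Step 2: syndromes of r = [10, 2, 7, 8, 6] (all sums mod 11).
  S_0 = Σ v_i r_i = 8·10 + 5·2 + 9·7 + 10·8 + 1·6 = 239 ≡ 8.
  S_1 = Σ v_i α_i r_i = 8·10·10 + 5·6·2 + 9·5·7 + 10·9·8 + 1·8·6 = 1943 ≡ 7.
  α_i^2 mod 11 = [1, 3, 3, 4, 9].
  S_2 = Σ v_i α_i^2 r_i = 8·1·10 + 5·3·2 + 9·3·7 + 10·4·8 + 1·9·6 = 673 ≡ 2.
  S = (8, 7, 2) ≠ 0, so r is not a codeword (an error is present).
Step 3: locate the error. For a single error e at position i, S_ℓ = v_i·e·α_i^ℓ, so α_err = S_1/S_0.
  S_0^{−1} = 8^{−1} = 7 (mod 11), so α_err = 7·7 = 49 ≡ 5 = α_3. Error position i = 3.
  Consistency check: S_2/S_1 = 2·8 = 16 ≡ 5 = α_err ✓ (single-error assumption holds).
Step 4: error magnitude e = S_0/v_3 = S_0·∏_{j≠3}(α_3 − α_j) = 8·5 = 40 ≡ 7 (mod 11).
Step 5: correct position 3: c_3 = r_3 − e = 7 − 7 ≡ 0 (mod 11). Hence c = [10, 2, 0, 8, 6].
  Check: interpolating c through the α_i gives m(x) = 1 + 2·x (degree < 2) with m(α_i) = c_i for every i, so c is indeed a codeword.


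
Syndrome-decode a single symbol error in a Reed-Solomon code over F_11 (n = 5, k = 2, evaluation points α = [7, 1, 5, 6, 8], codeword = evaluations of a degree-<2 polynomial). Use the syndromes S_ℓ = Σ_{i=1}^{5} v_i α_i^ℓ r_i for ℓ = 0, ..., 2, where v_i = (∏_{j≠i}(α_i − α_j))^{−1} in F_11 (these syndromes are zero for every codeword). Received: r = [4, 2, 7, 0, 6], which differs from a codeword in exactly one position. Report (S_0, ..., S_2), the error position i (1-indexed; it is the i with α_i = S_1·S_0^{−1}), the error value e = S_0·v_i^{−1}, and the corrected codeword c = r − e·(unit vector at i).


S = (1, 8, 9), error at position 5, error magnitude e = 9, c = [4, 2, 7, 0, 8].

Step 1: column multipliers v_i = (∏_{j≠i}(α_i − α_j))^{−1} mod 11.
  i = 1 (α = 7): (7−1)(7−5)(7−6)(7−8) = 6·2·1·(−1) = −12 ≡ 10, so v_1 = 10^{−1} = 10 (mod 11).
  i = 2 (α = 1): (1−7)(1−5)(1−6)(1−8) = (−6)·(−4)·(−5)·(−7) = 840 ≡ 4, so v_2 = 4^{−1} = 3 (mod 11).
  i = 3 (α = 5): (5−7)(5−1)(5−6)(5−8) = (−2)·4·(−1)·(−3) = −24 ≡ 9, so v_3 = 9^{−1} = 5 (mod 11).
  i = 4 (α = 6): (6−7)(6−1)(6−5)(6−8) = (−1)·5·1·(−2) = 10 ≡ 10, so v_4 = 10^{−1} = 10 (mod 11).
  i = 5 (α = 8): (8−7)(8−1)(8−5)(8−6) = 1·7·3·2 = 42 ≡ 9, so v_5 = 9^{−1} = 5 (mod 11).
  v = [10, 3, 5, 10, 5].
Step 2: syndromes of r = [4, 2, 7, 0, 6] (all sums mod 11).
  S_0 = Σ v_i r_i = 10·4 + 3·2 + 5·7 + 10·0 + 5·6 = 111 ≡ 1.
  S_1 = Σ v_i α_i r_i = 10·7·4 + 3·1·2 + 5·5·7 + 10·6·0 + 5·8·6 = 701 ≡ 8.
  α_i^2 mod 11 = [5, 1, 3, 3, 9].
  S_2 = Σ v_i α_i^2 r_i = 10·5·4 + 3·1·2 + 5·3·7 + 10·3·0 + 5·9·6 = 581 ≡ 9.
  S = (1, 8, 9) ≠ 0, so r is not a codeword (an error is present).
Step 3: locate the error. For a single error e at position i, S_ℓ = v_i·e·α_i^ℓ, so α_err = S_1/S_0.
  S_0^{−1} = 1^{−1} = 1 (mod 11), so α_err = 8·1 = 8 ≡ 8 = α_5. Error position i = 5.
  Consistency check: S_2/S_1 = 9·7 = 63 ≡ 8 = α_err ✓ (single-error assumption holds).
Step 4: error magnitude e = S_0/v_5 = S_0·∏_{j≠5}(α_5 − α_j) = 1·9 = 9 ≡ 9 (mod 11).
Step 5: correct position 5: c_5 = r_5 − e = 6 − 9 ≡ 8 (mod 11). Hence c = [4, 2, 7, 0, 8].
  Check: interpolating c through the α_i gives m(x) = 9 + 4·x (degree < 2) with m(α_i) = c_i for every i, so c is indeed a codeword.
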